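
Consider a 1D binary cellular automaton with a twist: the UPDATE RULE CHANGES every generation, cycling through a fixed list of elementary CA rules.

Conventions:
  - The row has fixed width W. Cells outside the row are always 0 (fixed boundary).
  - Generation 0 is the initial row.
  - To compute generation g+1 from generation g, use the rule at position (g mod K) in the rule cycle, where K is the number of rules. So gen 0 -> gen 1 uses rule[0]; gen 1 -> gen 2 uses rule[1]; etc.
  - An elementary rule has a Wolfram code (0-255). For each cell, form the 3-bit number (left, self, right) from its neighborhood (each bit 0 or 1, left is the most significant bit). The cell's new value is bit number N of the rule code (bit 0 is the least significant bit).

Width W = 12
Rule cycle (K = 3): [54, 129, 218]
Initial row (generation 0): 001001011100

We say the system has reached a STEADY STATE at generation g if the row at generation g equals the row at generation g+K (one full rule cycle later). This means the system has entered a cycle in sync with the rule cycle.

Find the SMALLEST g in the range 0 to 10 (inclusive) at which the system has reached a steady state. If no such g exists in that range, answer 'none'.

Answer: none

Derivation:
Gen 0: 001001011100
Gen 1 (rule 54): 011111100010
Gen 2 (rule 129): 001111001000
Gen 3 (rule 218): 011111110100
Gen 4 (rule 54): 100000001110
Gen 5 (rule 129): 001111100100
Gen 6 (rule 218): 011111111010
Gen 7 (rule 54): 100000000111
Gen 8 (rule 129): 001111110010
Gen 9 (rule 218): 011111111101
Gen 10 (rule 54): 100000000011
Gen 11 (rule 129): 001111111000
Gen 12 (rule 218): 011111111100
Gen 13 (rule 54): 100000000010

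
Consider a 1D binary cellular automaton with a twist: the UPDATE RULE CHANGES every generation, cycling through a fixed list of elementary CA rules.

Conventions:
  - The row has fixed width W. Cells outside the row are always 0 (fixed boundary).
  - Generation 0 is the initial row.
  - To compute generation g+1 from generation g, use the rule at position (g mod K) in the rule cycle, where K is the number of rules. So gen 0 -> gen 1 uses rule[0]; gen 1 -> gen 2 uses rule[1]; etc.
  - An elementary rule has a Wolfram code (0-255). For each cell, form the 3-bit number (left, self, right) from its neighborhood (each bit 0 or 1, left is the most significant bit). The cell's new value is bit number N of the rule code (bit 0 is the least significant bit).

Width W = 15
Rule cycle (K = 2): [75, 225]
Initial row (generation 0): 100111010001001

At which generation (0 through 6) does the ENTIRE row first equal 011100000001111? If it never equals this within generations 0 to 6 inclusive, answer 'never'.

Gen 0: 100111010001001
Gen 1 (rule 75): 001101000110010
Gen 2 (rule 225): 100110010010000
Gen 3 (rule 75): 001110100100111
Gen 4 (rule 225): 100111000000011
Gen 5 (rule 75): 001101011111111
Gen 6 (rule 225): 100110101111111

Answer: never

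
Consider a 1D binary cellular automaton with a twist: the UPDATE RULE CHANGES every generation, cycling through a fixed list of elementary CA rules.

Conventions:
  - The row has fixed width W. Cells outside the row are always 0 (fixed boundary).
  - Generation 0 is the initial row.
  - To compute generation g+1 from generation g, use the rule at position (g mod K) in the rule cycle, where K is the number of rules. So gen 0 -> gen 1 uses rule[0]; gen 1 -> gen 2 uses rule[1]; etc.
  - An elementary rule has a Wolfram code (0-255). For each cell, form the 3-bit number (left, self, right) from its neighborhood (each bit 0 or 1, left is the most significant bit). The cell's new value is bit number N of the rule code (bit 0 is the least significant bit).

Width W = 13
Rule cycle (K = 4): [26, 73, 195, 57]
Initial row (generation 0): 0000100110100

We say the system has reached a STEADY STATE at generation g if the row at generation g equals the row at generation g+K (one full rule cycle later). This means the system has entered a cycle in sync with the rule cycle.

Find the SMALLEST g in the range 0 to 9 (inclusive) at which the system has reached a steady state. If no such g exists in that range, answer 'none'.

Answer: none

Derivation:
Gen 0: 0000100110100
Gen 1 (rule 26): 0001011100010
Gen 2 (rule 73): 1100010101000
Gen 3 (rule 195): 0101100000011
Gen 4 (rule 57): 0011011111010
Gen 5 (rule 26): 0110010000001
Gen 6 (rule 73): 0110000111100
Gen 7 (rule 195): 1010111011101
Gen 8 (rule 57): 0101100110010
Gen 9 (rule 26): 1001011101101
Gen 10 (rule 73): 0000010101100
Gen 11 (rule 195): 1111100000101
Gen 12 (rule 57): 1000011110010
Gen 13 (rule 26): 0100110001101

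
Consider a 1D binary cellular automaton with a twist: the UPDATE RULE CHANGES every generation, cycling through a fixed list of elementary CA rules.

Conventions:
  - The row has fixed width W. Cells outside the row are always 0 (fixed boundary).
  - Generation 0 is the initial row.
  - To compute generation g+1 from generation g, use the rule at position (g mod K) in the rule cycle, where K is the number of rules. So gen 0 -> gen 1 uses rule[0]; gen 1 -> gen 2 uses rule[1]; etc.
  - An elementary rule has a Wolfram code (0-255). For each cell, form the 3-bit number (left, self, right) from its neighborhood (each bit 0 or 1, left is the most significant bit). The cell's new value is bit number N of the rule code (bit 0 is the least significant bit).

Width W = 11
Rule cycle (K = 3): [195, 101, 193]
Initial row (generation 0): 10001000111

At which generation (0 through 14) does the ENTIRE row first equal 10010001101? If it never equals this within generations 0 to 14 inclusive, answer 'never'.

Answer: 2

Derivation:
Gen 0: 10001000111
Gen 1 (rule 195): 00110011011
Gen 2 (rule 101): 10010001101
Gen 3 (rule 193): 00000100100
Gen 4 (rule 195): 11111001001
Gen 5 (rule 101): 00001001001
Gen 6 (rule 193): 11100000000
Gen 7 (rule 195): 01101111111
Gen 8 (rule 101): 00110000001
Gen 9 (rule 193): 10010111100
Gen 10 (rule 195): 00100011101
Gen 11 (rule 101): 10101000111
Gen 12 (rule 193): 00000010011
Gen 13 (rule 195): 11111100101
Gen 14 (rule 101): 00000100111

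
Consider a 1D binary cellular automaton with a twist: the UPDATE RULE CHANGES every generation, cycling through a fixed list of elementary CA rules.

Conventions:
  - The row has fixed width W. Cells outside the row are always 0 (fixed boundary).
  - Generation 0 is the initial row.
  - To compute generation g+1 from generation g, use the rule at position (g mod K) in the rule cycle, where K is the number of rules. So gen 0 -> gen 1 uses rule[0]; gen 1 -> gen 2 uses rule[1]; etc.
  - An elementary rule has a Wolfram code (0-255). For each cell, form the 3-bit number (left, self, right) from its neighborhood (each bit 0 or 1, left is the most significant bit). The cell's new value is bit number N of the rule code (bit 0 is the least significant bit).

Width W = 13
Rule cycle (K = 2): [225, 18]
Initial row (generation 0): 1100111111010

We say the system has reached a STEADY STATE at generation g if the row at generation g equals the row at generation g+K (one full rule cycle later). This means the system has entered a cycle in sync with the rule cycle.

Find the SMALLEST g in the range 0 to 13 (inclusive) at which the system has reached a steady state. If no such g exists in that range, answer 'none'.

Answer: none

Derivation:
Gen 0: 1100111111010
Gen 1 (rule 225): 0100011111100
Gen 2 (rule 18): 1010100000010
Gen 3 (rule 225): 0101001111000
Gen 4 (rule 18): 1000110000100
Gen 5 (rule 225): 0010010110001
Gen 6 (rule 18): 0101100001010
Gen 7 (rule 225): 0010101100100
Gen 8 (rule 18): 0100000011010
Gen 9 (rule 225): 0001111001100
Gen 10 (rule 18): 0010000110010
Gen 11 (rule 225): 1000110010000
Gen 12 (rule 18): 0101001101000
Gen 13 (rule 225): 0010000110011
Gen 14 (rule 18): 0101001001100
Gen 15 (rule 225): 0010000000101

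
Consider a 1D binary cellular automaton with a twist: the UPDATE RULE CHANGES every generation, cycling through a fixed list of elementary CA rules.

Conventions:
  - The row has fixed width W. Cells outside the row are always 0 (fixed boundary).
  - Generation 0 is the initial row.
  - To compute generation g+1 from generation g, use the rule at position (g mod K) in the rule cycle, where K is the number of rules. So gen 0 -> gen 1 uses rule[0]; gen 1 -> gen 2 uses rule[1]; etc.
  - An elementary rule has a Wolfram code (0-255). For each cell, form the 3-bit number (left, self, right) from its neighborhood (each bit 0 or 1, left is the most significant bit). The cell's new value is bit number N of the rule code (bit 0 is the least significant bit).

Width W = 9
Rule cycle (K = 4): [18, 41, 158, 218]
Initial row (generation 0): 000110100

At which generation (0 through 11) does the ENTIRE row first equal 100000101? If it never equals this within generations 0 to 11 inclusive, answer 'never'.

Answer: never

Derivation:
Gen 0: 000110100
Gen 1 (rule 18): 001000010
Gen 2 (rule 41): 100011000
Gen 3 (rule 158): 110110100
Gen 4 (rule 218): 110110010
Gen 5 (rule 18): 000001101
Gen 6 (rule 41): 111101010
Gen 7 (rule 158): 111001011
Gen 8 (rule 218): 111110011
Gen 9 (rule 18): 000001100
Gen 10 (rule 41): 111101001
Gen 11 (rule 158): 111001111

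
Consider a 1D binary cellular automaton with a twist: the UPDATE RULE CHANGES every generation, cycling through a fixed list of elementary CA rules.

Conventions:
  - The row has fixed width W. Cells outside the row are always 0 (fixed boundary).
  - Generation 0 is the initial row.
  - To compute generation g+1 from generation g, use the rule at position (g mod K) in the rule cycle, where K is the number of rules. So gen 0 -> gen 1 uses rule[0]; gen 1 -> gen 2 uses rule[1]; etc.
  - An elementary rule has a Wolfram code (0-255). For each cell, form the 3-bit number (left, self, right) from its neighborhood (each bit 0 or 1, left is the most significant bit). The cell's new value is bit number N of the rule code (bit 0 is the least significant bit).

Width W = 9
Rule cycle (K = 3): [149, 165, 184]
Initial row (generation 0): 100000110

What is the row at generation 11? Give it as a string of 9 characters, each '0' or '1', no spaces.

Gen 0: 100000110
Gen 1 (rule 149): 111110001
Gen 2 (rule 165): 011100101
Gen 3 (rule 184): 011010010
Gen 4 (rule 149): 000011011
Gen 5 (rule 165): 111000100
Gen 6 (rule 184): 110100010
Gen 7 (rule 149): 000111011
Gen 8 (rule 165): 110010100
Gen 9 (rule 184): 101001010
Gen 10 (rule 149): 101101011
Gen 11 (rule 165): 110011100

Answer: 110011100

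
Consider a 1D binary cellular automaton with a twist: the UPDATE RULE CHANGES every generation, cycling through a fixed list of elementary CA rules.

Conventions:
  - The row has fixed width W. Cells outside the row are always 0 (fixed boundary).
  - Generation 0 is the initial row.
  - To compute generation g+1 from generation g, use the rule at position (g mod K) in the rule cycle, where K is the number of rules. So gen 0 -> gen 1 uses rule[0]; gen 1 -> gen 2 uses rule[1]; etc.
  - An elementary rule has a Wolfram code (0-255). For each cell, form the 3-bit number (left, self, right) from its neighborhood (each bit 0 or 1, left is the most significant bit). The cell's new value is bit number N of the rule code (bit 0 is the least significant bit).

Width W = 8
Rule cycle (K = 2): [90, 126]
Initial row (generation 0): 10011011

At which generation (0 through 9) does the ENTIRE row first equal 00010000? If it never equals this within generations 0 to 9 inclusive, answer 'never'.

Gen 0: 10011011
Gen 1 (rule 90): 01111011
Gen 2 (rule 126): 11001111
Gen 3 (rule 90): 11111001
Gen 4 (rule 126): 10001111
Gen 5 (rule 90): 01011001
Gen 6 (rule 126): 11111111
Gen 7 (rule 90): 10000001
Gen 8 (rule 126): 11000011
Gen 9 (rule 90): 11100111

Answer: never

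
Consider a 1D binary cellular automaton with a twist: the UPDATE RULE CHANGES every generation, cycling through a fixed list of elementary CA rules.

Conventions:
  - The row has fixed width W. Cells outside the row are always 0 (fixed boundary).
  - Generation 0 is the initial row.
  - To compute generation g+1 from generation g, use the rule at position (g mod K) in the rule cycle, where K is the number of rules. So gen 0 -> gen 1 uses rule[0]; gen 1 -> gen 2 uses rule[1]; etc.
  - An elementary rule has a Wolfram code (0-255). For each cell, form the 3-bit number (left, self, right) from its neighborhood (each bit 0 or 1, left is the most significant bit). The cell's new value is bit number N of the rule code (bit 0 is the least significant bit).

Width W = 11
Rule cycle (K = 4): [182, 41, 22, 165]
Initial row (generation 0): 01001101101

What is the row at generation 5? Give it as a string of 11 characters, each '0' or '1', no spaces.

Answer: 00101101111

Derivation:
Gen 0: 01001101101
Gen 1 (rule 182): 11110010011
Gen 2 (rule 41): 10000000010
Gen 3 (rule 22): 11000000111
Gen 4 (rule 165): 00011110010
Gen 5 (rule 182): 00101101111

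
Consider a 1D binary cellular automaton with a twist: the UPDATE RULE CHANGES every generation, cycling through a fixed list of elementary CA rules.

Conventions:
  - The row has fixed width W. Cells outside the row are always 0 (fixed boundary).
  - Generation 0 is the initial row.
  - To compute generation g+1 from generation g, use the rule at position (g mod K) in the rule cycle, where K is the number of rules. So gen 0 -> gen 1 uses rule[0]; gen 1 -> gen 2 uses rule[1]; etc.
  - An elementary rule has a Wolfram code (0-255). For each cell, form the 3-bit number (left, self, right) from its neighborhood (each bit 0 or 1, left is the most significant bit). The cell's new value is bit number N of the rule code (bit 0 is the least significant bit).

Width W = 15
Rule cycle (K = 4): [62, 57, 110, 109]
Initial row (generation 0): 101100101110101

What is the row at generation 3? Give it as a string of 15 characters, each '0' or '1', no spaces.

Answer: 101110001111000

Derivation:
Gen 0: 101100101110101
Gen 1 (rule 62): 111011111001111
Gen 2 (rule 57): 100110000101000
Gen 3 (rule 110): 101110001111000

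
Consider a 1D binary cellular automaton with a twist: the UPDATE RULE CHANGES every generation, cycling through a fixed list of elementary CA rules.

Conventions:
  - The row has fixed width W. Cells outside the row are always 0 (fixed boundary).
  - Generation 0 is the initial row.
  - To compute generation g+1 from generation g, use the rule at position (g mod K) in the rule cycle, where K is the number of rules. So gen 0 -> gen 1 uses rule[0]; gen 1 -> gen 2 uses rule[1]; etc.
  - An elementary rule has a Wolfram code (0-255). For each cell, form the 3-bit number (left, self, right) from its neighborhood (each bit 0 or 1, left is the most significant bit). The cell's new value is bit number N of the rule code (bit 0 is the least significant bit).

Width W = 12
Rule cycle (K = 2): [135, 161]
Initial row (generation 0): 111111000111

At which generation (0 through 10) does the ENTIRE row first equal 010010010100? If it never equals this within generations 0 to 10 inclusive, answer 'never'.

Gen 0: 111111000111
Gen 1 (rule 135): 011110011010
Gen 2 (rule 161): 001100000100
Gen 3 (rule 135): 110001111101
Gen 4 (rule 161): 000100111010
Gen 5 (rule 135): 111101010010
Gen 6 (rule 161): 011010100000
Gen 7 (rule 135): 100010101111
Gen 8 (rule 161): 001001010110
Gen 9 (rule 135): 111011010000
Gen 10 (rule 161): 010100100111

Answer: never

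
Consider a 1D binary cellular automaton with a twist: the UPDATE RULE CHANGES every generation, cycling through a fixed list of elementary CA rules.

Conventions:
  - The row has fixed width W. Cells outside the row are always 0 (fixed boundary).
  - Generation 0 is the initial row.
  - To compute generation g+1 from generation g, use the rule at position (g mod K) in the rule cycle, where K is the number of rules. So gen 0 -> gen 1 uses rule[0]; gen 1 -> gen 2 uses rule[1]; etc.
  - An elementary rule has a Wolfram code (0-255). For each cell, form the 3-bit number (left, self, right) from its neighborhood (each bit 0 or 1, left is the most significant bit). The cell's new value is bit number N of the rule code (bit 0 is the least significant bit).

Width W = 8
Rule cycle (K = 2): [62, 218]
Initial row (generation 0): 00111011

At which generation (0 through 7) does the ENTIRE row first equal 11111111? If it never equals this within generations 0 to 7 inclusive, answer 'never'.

Gen 0: 00111011
Gen 1 (rule 62): 01100110
Gen 2 (rule 218): 11111111
Gen 3 (rule 62): 10000000
Gen 4 (rule 218): 01000000
Gen 5 (rule 62): 11100000
Gen 6 (rule 218): 11110000
Gen 7 (rule 62): 10001000

Answer: 2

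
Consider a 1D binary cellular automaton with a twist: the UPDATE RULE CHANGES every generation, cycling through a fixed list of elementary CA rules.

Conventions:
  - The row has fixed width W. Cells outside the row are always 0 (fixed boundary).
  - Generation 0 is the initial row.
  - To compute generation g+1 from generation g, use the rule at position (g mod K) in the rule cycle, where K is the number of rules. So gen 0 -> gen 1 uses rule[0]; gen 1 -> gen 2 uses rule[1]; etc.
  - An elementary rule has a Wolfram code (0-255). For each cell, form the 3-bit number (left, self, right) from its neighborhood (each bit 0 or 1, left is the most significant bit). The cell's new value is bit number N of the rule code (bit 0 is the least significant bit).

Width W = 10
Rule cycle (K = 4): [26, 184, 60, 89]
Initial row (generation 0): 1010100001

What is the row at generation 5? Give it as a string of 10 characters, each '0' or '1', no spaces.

Gen 0: 1010100001
Gen 1 (rule 26): 0000010010
Gen 2 (rule 184): 0000001001
Gen 3 (rule 60): 0000001101
Gen 4 (rule 89): 1111101100
Gen 5 (rule 26): 1000001010

Answer: 1000001010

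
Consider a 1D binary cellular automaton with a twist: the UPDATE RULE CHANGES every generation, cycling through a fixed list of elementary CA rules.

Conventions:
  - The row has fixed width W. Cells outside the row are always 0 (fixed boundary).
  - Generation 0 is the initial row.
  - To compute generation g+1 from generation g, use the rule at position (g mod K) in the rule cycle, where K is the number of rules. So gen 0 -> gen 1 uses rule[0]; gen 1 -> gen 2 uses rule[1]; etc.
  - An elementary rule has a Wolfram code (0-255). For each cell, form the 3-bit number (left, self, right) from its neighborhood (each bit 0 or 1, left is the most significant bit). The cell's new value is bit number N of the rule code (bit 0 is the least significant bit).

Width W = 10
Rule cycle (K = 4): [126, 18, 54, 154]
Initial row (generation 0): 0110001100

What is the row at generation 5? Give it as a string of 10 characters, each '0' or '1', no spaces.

Answer: 0000001111

Derivation:
Gen 0: 0110001100
Gen 1 (rule 126): 1111011110
Gen 2 (rule 18): 0000000001
Gen 3 (rule 54): 0000000011
Gen 4 (rule 154): 0000000110
Gen 5 (rule 126): 0000001111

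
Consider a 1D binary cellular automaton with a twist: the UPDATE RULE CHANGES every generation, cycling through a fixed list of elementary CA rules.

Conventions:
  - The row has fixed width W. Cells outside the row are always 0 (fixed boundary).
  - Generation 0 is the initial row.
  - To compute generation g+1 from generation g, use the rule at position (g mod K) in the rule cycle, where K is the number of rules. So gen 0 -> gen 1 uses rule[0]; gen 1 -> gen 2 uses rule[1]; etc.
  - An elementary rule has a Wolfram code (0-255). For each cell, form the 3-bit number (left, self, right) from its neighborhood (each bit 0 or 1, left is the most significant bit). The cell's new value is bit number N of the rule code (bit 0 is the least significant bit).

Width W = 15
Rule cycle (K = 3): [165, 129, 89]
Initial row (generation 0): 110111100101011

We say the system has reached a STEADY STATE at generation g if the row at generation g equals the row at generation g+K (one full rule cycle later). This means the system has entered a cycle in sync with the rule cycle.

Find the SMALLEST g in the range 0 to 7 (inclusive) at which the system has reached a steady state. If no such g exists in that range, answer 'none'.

Gen 0: 110111100101011
Gen 1 (rule 165): 001011000111100
Gen 2 (rule 129): 100000010011001
Gen 3 (rule 89): 011111001011100
Gen 4 (rule 165): 001110001101001
Gen 5 (rule 129): 100100100000000
Gen 6 (rule 89): 010010011111111
Gen 7 (rule 165): 010010001111110
Gen 8 (rule 129): 000000100111100
Gen 9 (rule 89): 111110010100111
Gen 10 (rule 165): 011100011100010

Answer: none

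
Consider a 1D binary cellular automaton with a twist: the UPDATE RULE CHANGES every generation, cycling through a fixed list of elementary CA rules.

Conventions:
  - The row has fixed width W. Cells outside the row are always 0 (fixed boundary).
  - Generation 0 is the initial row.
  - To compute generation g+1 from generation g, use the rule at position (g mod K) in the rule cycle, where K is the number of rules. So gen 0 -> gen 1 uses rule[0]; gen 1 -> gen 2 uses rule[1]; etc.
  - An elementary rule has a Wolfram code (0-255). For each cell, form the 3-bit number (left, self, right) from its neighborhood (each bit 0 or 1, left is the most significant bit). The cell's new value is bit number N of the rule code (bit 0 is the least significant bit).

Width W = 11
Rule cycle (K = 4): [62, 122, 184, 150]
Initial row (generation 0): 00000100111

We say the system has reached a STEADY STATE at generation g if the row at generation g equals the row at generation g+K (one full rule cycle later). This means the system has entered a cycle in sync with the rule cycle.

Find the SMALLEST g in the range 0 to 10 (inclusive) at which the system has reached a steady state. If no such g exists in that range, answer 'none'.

Gen 0: 00000100111
Gen 1 (rule 62): 00001111100
Gen 2 (rule 122): 00011000110
Gen 3 (rule 184): 00010100101
Gen 4 (rule 150): 00110111101
Gen 5 (rule 62): 01101100011
Gen 6 (rule 122): 11111110111
Gen 7 (rule 184): 11111101110
Gen 8 (rule 150): 01111000101
Gen 9 (rule 62): 11000101111
Gen 10 (rule 122): 11101011001
Gen 11 (rule 184): 11010110100
Gen 12 (rule 150): 00010000110
Gen 13 (rule 62): 00111001101
Gen 14 (rule 122): 01101111110

Answer: none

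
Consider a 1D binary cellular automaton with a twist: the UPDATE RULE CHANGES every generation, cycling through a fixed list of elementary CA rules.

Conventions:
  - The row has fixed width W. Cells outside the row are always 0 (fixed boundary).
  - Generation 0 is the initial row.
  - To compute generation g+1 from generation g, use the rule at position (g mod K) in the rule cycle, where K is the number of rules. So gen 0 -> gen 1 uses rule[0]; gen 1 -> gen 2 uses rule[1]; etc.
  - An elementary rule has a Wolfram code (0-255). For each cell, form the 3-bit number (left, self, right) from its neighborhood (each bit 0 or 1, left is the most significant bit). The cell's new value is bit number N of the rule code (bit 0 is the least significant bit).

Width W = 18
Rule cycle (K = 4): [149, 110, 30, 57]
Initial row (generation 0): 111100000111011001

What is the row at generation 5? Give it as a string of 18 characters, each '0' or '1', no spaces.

Answer: 001001101010000010

Derivation:
Gen 0: 111100000111011001
Gen 1 (rule 149): 011011110010000101
Gen 2 (rule 110): 111110010110001111
Gen 3 (rule 30): 100001110101011000
Gen 4 (rule 57): 011101001010110111
Gen 5 (rule 149): 001001101010000010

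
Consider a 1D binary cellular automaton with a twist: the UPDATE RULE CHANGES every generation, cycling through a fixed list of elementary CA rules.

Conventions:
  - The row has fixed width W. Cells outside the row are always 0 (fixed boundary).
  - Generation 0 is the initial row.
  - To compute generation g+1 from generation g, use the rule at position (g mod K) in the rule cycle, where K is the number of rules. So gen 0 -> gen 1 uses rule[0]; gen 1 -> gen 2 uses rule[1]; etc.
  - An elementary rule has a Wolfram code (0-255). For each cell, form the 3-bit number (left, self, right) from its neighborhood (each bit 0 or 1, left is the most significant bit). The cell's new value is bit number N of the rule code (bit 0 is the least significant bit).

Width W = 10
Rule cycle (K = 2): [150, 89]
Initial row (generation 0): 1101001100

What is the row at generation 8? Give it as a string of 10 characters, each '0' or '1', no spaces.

Gen 0: 1101001100
Gen 1 (rule 150): 0001110010
Gen 2 (rule 89): 1101011001
Gen 3 (rule 150): 0001000111
Gen 4 (rule 89): 1100110101
Gen 5 (rule 150): 0011000101
Gen 6 (rule 89): 1011110000
Gen 7 (rule 150): 1001101000
Gen 8 (rule 89): 0101100111

Answer: 0101100111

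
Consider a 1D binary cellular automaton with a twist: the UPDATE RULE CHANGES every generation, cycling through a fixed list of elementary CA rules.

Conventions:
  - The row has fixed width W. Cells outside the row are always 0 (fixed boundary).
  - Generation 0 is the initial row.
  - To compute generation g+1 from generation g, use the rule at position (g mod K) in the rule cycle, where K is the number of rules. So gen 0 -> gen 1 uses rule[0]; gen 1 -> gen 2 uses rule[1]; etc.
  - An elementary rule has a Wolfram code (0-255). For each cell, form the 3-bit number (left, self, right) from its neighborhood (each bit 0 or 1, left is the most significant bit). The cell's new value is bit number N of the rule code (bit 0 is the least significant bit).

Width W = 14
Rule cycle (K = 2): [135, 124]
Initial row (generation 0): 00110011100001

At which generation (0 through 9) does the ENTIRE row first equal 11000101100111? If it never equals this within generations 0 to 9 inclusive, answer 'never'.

Answer: 6

Derivation:
Gen 0: 00110011100001
Gen 1 (rule 135): 11000101001111
Gen 2 (rule 124): 11100111101001
Gen 3 (rule 135): 01001011001011
Gen 4 (rule 124): 01101111101111
Gen 5 (rule 135): 10000111000110
Gen 6 (rule 124): 11000101100111
Gen 7 (rule 135): 00011100001010
Gen 8 (rule 124): 00010110001111
Gen 9 (rule 135): 11110000110110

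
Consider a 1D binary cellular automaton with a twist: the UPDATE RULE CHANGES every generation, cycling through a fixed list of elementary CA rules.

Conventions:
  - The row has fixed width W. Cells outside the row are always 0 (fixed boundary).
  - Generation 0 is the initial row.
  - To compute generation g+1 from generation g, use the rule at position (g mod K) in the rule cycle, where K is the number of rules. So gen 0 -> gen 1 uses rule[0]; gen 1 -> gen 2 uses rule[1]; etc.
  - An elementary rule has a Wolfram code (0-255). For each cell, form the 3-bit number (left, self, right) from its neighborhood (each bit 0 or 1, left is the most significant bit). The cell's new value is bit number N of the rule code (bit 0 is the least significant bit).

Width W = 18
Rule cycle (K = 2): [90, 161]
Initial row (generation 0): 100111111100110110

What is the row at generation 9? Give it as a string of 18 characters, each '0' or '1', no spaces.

Answer: 010000001111010100

Derivation:
Gen 0: 100111111100110110
Gen 1 (rule 90): 011100000111110111
Gen 2 (rule 161): 001001110011101010
Gen 3 (rule 90): 010111011110100001
Gen 4 (rule 161): 001010101101001100
Gen 5 (rule 90): 010000001100111110
Gen 6 (rule 161): 000111100000011100
Gen 7 (rule 90): 001100110000110110
Gen 8 (rule 161): 100000000110001000
Gen 9 (rule 90): 010000001111010100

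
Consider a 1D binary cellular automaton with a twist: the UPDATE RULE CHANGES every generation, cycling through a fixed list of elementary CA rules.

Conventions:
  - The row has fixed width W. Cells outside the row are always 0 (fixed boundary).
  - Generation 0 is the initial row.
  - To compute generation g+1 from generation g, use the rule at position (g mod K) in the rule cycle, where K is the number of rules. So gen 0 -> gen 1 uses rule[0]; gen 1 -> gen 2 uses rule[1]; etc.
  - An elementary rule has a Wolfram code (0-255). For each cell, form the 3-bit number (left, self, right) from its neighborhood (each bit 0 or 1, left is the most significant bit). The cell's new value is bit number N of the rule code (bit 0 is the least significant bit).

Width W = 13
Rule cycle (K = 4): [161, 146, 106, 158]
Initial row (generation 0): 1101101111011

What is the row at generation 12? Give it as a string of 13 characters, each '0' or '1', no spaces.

Gen 0: 1101101111011
Gen 1 (rule 161): 0010010110100
Gen 2 (rule 146): 0101100000010
Gen 3 (rule 106): 1011100000100
Gen 4 (rule 158): 1011010001110
Gen 5 (rule 161): 0100100100100
Gen 6 (rule 146): 1011011011010
Gen 7 (rule 106): 0111111111100
Gen 8 (rule 158): 1111111111010
Gen 9 (rule 161): 0111111110100
Gen 10 (rule 146): 1011111100010
Gen 11 (rule 106): 0110000100100
Gen 12 (rule 158): 1101001111110

Answer: 1101001111110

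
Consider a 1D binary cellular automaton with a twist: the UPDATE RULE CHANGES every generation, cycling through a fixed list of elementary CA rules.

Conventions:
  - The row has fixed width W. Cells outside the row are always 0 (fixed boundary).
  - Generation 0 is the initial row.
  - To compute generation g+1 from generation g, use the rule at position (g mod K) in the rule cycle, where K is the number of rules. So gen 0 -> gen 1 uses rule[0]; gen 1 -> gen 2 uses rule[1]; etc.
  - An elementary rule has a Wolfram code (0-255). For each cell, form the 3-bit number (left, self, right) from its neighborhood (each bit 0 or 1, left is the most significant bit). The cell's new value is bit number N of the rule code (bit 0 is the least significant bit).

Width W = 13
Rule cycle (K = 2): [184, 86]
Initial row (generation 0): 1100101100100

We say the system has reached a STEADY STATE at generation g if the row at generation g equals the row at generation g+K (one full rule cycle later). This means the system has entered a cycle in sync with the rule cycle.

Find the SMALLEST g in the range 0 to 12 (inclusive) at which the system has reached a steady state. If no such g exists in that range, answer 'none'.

Gen 0: 1100101100100
Gen 1 (rule 184): 1010011010010
Gen 2 (rule 86): 1011101011111
Gen 3 (rule 184): 0111010111110
Gen 4 (rule 86): 1001010000011
Gen 5 (rule 184): 0100101000010
Gen 6 (rule 86): 1111101100111
Gen 7 (rule 184): 1111011010110
Gen 8 (rule 86): 0001001010011
Gen 9 (rule 184): 0000100101010
Gen 10 (rule 86): 0001111101011
Gen 11 (rule 184): 0001111010110
Gen 12 (rule 86): 0010001010011
Gen 13 (rule 184): 0001000101010
Gen 14 (rule 86): 0011101101011

Answer: none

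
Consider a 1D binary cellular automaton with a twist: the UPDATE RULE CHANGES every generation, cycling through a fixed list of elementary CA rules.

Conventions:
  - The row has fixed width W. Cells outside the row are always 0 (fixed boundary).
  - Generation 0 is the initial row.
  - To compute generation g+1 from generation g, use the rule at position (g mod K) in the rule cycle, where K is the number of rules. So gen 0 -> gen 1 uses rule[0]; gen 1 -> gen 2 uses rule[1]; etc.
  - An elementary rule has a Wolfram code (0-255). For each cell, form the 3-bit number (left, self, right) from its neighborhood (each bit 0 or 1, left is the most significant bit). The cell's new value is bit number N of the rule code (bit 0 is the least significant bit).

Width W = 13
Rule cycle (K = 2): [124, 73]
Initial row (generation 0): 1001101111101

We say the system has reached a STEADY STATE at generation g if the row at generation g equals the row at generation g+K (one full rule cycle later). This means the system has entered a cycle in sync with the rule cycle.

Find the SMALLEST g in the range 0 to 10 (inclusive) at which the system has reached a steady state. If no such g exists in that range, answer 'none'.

Answer: none

Derivation:
Gen 0: 1001101111101
Gen 1 (rule 124): 1101111000111
Gen 2 (rule 73): 1101001010101
Gen 3 (rule 124): 1111101111111
Gen 4 (rule 73): 1000101000001
Gen 5 (rule 124): 1100111100001
Gen 6 (rule 73): 1100100101100
Gen 7 (rule 124): 1110110111110
Gen 8 (rule 73): 1010110100010
Gen 9 (rule 124): 1111111110011
Gen 10 (rule 73): 1000000010011
Gen 11 (rule 124): 1100000011011
Gen 12 (rule 73): 1101111011011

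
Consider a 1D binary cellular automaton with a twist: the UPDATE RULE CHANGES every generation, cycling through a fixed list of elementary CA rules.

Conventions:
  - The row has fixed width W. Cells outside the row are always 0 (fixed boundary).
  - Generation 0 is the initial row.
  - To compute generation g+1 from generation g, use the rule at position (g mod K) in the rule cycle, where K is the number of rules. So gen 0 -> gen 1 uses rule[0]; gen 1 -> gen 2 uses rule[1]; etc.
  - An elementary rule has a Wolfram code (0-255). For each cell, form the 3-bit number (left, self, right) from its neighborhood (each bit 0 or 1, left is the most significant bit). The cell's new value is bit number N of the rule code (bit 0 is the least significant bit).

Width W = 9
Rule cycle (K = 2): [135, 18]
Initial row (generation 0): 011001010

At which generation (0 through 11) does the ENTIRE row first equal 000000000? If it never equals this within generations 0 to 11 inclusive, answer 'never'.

Answer: 4

Derivation:
Gen 0: 011001010
Gen 1 (rule 135): 100011010
Gen 2 (rule 18): 010100001
Gen 3 (rule 135): 110101111
Gen 4 (rule 18): 000000000
Gen 5 (rule 135): 111111111
Gen 6 (rule 18): 000000000
Gen 7 (rule 135): 111111111
Gen 8 (rule 18): 000000000
Gen 9 (rule 135): 111111111
Gen 10 (rule 18): 000000000
Gen 11 (rule 135): 111111111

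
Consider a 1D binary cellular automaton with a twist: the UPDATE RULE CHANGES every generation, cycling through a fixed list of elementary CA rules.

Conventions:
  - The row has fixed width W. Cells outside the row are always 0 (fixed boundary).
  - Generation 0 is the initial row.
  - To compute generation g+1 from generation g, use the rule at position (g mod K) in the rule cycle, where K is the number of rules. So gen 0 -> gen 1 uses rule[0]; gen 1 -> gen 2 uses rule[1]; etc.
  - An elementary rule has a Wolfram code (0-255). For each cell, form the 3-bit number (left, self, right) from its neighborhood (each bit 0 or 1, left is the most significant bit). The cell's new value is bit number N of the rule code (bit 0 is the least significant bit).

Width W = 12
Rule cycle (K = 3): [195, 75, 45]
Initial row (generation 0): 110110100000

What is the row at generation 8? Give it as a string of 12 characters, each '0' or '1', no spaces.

Gen 0: 110110100000
Gen 1 (rule 195): 010010001111
Gen 2 (rule 75): 100100111001
Gen 3 (rule 45): 100100100001
Gen 4 (rule 195): 001001001110
Gen 5 (rule 75): 110010011010
Gen 6 (rule 45): 100010010110
Gen 7 (rule 195): 001100100010
Gen 8 (rule 75): 111101001100

Answer: 111101001100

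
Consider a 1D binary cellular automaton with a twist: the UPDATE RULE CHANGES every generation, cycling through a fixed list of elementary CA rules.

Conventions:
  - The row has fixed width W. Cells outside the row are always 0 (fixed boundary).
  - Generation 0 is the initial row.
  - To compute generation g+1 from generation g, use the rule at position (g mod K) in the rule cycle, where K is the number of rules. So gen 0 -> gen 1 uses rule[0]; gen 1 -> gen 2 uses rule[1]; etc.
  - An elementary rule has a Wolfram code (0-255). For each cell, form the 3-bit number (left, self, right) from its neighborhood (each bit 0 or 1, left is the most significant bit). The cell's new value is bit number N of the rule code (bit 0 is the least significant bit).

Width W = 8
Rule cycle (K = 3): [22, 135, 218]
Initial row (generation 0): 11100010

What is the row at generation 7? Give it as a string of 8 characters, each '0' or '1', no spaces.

Gen 0: 11100010
Gen 1 (rule 22): 00010111
Gen 2 (rule 135): 11110010
Gen 3 (rule 218): 11111101
Gen 4 (rule 22): 00000001
Gen 5 (rule 135): 11111111
Gen 6 (rule 218): 11111111
Gen 7 (rule 22): 00000000

Answer: 00000000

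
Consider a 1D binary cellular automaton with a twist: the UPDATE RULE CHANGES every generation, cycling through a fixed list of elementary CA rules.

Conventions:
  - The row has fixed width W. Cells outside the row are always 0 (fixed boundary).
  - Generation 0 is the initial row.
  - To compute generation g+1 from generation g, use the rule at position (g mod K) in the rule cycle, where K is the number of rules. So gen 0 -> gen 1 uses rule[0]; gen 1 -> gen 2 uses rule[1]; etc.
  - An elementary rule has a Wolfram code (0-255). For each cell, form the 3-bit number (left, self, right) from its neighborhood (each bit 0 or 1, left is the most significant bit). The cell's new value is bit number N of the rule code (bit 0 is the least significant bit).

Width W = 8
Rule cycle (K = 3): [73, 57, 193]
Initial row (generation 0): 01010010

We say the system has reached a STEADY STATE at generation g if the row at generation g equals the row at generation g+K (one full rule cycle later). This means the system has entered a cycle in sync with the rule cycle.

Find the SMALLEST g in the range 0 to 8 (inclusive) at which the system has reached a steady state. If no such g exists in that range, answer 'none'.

Gen 0: 01010010
Gen 1 (rule 73): 00000000
Gen 2 (rule 57): 11111111
Gen 3 (rule 193): 01111111
Gen 4 (rule 73): 01000001
Gen 5 (rule 57): 00111100
Gen 6 (rule 193): 10011101
Gen 7 (rule 73): 00010100
Gen 8 (rule 57): 11001011
Gen 9 (rule 193): 01000001
Gen 10 (rule 73): 00011100
Gen 11 (rule 57): 11010011

Answer: none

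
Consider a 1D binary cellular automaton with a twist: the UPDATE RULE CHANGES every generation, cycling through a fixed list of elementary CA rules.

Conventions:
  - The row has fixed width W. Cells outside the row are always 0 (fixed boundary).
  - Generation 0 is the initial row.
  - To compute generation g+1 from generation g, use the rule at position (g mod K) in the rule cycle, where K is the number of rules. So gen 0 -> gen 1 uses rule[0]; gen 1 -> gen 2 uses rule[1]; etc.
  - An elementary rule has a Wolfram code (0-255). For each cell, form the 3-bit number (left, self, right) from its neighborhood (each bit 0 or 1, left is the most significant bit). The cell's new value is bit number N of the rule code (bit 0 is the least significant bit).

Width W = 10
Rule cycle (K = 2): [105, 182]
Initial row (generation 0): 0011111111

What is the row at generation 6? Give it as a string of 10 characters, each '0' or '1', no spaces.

Answer: 1101110011

Derivation:
Gen 0: 0011111111
Gen 1 (rule 105): 1010000001
Gen 2 (rule 182): 1111000011
Gen 3 (rule 105): 1001011011
Gen 4 (rule 182): 1111100100
Gen 5 (rule 105): 1000100001
Gen 6 (rule 182): 1101110011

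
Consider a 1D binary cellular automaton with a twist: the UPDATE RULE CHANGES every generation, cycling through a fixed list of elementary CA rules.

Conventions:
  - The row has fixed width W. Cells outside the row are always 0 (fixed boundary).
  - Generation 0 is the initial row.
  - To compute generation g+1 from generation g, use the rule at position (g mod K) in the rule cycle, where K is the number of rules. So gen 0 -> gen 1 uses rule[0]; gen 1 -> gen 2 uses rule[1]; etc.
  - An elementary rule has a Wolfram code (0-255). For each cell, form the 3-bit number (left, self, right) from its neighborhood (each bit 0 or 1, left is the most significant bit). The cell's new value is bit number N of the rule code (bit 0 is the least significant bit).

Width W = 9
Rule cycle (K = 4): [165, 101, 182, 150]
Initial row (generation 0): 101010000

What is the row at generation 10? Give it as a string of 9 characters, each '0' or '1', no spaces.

Gen 0: 101010000
Gen 1 (rule 165): 111110111
Gen 2 (rule 101): 000011001
Gen 3 (rule 182): 000100111
Gen 4 (rule 150): 001111010
Gen 5 (rule 165): 100110110
Gen 6 (rule 101): 100011010
Gen 7 (rule 182): 110100111
Gen 8 (rule 150): 000111010
Gen 9 (rule 165): 110010110
Gen 10 (rule 101): 010011010

Answer: 010011010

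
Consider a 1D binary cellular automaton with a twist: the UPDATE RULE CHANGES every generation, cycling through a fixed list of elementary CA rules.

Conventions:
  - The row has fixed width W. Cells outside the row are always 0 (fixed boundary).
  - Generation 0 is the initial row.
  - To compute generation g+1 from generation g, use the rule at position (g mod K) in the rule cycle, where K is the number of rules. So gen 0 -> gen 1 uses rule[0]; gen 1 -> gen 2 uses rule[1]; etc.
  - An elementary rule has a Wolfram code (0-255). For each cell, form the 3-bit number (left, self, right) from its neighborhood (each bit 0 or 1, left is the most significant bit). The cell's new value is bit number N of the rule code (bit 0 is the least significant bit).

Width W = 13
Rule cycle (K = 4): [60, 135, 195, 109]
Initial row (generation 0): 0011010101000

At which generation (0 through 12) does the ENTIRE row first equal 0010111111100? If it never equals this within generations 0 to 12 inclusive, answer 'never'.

Gen 0: 0011010101000
Gen 1 (rule 60): 0010111111100
Gen 2 (rule 135): 1110011111001
Gen 3 (rule 195): 0110101111010
Gen 4 (rule 109): 0111111001110
Gen 5 (rule 60): 0100000101001
Gen 6 (rule 135): 1101111101011
Gen 7 (rule 195): 0100111100001
Gen 8 (rule 109): 0100100101101
Gen 9 (rule 60): 0110110111011
Gen 10 (rule 135): 1000000010000
Gen 11 (rule 195): 0011111100111
Gen 12 (rule 109): 1010000100101

Answer: 1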